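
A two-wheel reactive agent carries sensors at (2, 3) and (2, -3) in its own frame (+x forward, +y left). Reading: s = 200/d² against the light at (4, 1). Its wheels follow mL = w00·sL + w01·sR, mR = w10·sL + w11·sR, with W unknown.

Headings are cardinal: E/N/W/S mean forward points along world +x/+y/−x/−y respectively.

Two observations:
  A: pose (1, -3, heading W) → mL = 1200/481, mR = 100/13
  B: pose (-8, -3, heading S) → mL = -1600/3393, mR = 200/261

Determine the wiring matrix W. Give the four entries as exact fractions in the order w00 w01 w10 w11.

obs A: pose=(1,-3,W) → sL=100/37, sR=100/13, mL=1200/481, mR=100/13
obs B: pose=(-8,-3,S) → sL=200/117, sR=200/261, mL=-1600/3393, mR=200/261
sensor matrix S = [[100/37, 100/13], [200/117, 200/261]]; det S = -18080000/1632033
solve [mL_A; mL_B] = S·[w00; w01] and [mR_A; mR_B] = S·[w10; w11]:
  w00 = -1/2, w01 = 1/2, w10 = 0, w11 = 1

-1/2 1/2 0 1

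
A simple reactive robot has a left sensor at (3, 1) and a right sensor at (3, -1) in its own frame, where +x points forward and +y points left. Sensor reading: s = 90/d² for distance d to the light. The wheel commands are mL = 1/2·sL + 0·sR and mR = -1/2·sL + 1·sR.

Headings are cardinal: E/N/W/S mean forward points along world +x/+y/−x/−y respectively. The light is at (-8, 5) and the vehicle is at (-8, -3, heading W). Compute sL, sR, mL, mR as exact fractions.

1 45/29 1/2 61/58

left sensor world pos  = (-11, -4); dL² = 90
right sensor world pos = (-11, -2); dR² = 58
sL = 90/90 = 1
sR = 90/58 = 45/29
mL = 1/2·sL + 0·sR = 1/2
mR = -1/2·sL + 1·sR = 61/58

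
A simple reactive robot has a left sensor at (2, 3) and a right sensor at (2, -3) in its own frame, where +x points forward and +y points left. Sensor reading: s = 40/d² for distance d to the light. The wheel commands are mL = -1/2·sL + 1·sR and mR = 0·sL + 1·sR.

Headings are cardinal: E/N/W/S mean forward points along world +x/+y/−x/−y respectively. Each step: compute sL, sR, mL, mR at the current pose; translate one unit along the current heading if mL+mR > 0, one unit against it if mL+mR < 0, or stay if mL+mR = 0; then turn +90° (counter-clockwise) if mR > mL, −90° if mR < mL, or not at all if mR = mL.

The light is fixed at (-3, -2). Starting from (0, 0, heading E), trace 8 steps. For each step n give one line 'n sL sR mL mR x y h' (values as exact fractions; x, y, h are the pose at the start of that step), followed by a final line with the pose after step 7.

0 4/5 20/13 74/65 20/13 0 0 E
1 40/17 8/13 -124/221 8/13 1 0 N
2 10 1 -4 1 1 1 W
3 8/13 8 100/13 8 2 1 S
4 20/37 4/5 98/185 4/5 2 0 E
5 8/5 40/97 -188/485 40/97 3 0 N
6 5/2 10/13 -25/52 10/13 3 1 W
7 8/13 8 100/13 8 2 1 S
final 2 0 E

n=0: pose=(0,0,E); sL=4/5, sR=20/13; mL=74/65, mR=20/13; mL+mR=174/65 → advance +1; mR−mL=2/5 → turn +1·90°
n=1: pose=(1,0,N); sL=40/17, sR=8/13; mL=-124/221, mR=8/13; mL+mR=12/221 → advance +1; mR−mL=20/17 → turn +1·90°
n=2: pose=(1,1,W); sL=10, sR=1; mL=-4, mR=1; mL+mR=-3 → advance -1; mR−mL=5 → turn +1·90°
n=3: pose=(2,1,S); sL=8/13, sR=8; mL=100/13, mR=8; mL+mR=204/13 → advance +1; mR−mL=4/13 → turn +1·90°
n=4: pose=(2,0,E); sL=20/37, sR=4/5; mL=98/185, mR=4/5; mL+mR=246/185 → advance +1; mR−mL=10/37 → turn +1·90°
n=5: pose=(3,0,N); sL=8/5, sR=40/97; mL=-188/485, mR=40/97; mL+mR=12/485 → advance +1; mR−mL=4/5 → turn +1·90°
n=6: pose=(3,1,W); sL=5/2, sR=10/13; mL=-25/52, mR=10/13; mL+mR=15/52 → advance +1; mR−mL=5/4 → turn +1·90°
n=7: pose=(2,1,S); sL=8/13, sR=8; mL=100/13, mR=8; mL+mR=204/13 → advance +1; mR−mL=4/13 → turn +1·90°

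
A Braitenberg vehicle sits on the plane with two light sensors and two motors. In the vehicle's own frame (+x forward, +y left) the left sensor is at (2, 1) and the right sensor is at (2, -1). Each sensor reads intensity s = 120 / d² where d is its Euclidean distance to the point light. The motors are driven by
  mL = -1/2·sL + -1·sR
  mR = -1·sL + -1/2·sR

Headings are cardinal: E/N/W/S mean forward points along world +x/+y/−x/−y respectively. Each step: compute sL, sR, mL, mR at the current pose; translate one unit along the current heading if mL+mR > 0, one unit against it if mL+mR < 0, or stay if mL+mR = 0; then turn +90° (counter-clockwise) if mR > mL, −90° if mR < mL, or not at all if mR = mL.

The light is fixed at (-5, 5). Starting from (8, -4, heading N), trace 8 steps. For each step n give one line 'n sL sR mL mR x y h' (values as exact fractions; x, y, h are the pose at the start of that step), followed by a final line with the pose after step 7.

n=0: pose=(8,-4,N); sL=120/193, sR=24/49; mL=-7572/9457, mR=-8196/9457; mL+mR=-15768/9457 → advance -1; mR−mL=-624/9457 → turn -1·90°
n=1: pose=(8,-5,E); sL=20/51, sR=60/173; mL=-4790/8823, mR=-4990/8823; mL+mR=-3260/2941 → advance -1; mR−mL=-200/8823 → turn -1·90°
n=2: pose=(7,-5,S); sL=120/313, sR=24/53; mL=-10692/16589, mR=-10116/16589; mL+mR=-20808/16589 → advance -1; mR−mL=576/16589 → turn +1·90°
n=3: pose=(7,-4,E); sL=6/13, sR=15/37; mL=-306/481, mR=-639/962; mL+mR=-1251/962 → advance -1; mR−mL=-27/962 → turn -1·90°
n=4: pose=(6,-4,S); sL=24/53, sR=120/221; mL=-9012/11713, mR=-8484/11713; mL+mR=-17496/11713 → advance -1; mR−mL=528/11713 → turn +1·90°
n=5: pose=(6,-3,E); sL=60/109, sR=12/25; mL=-2058/2725, mR=-2154/2725; mL+mR=-4212/2725 → advance -1; mR−mL=-96/2725 → turn -1·90°
n=6: pose=(5,-3,S); sL=120/221, sR=120/181; mL=-37380/40001, mR=-34980/40001; mL+mR=-72360/40001 → advance -1; mR−mL=2400/40001 → turn +1·90°
n=7: pose=(5,-2,E); sL=2/3, sR=15/26; mL=-71/78, mR=-149/156; mL+mR=-97/52 → advance -1; mR−mL=-7/156 → turn -1·90°

0 120/193 24/49 -7572/9457 -8196/9457 8 -4 N
1 20/51 60/173 -4790/8823 -4990/8823 8 -5 E
2 120/313 24/53 -10692/16589 -10116/16589 7 -5 S
3 6/13 15/37 -306/481 -639/962 7 -4 E
4 24/53 120/221 -9012/11713 -8484/11713 6 -4 S
5 60/109 12/25 -2058/2725 -2154/2725 6 -3 E
6 120/221 120/181 -37380/40001 -34980/40001 5 -3 S
7 2/3 15/26 -71/78 -149/156 5 -2 E
final 4 -2 S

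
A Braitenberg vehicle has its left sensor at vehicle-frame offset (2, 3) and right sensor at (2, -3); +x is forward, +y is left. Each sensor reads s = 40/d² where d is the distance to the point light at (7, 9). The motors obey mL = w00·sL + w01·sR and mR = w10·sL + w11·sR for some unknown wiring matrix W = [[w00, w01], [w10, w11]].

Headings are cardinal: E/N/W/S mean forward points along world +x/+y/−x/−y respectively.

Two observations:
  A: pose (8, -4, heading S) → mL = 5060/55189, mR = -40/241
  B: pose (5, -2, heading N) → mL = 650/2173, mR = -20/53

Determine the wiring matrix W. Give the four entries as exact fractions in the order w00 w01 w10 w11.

obs A: pose=(8,-4,S) → sL=40/241, sR=40/229, mL=5060/55189, mR=-40/241
obs B: pose=(5,-2,N) → sL=20/53, sR=20/41, mL=650/2173, mR=-20/53
sensor matrix S = [[40/241, 40/229], [20/53, 20/41]]; det S = 1804800/119925697
solve [mL_A; mL_B] = S·[w00; w01] and [mR_A; mR_B] = S·[w10; w11]:
  w00 = -1/2, w01 = 1, w10 = -1, w11 = 0

-1/2 1 -1 0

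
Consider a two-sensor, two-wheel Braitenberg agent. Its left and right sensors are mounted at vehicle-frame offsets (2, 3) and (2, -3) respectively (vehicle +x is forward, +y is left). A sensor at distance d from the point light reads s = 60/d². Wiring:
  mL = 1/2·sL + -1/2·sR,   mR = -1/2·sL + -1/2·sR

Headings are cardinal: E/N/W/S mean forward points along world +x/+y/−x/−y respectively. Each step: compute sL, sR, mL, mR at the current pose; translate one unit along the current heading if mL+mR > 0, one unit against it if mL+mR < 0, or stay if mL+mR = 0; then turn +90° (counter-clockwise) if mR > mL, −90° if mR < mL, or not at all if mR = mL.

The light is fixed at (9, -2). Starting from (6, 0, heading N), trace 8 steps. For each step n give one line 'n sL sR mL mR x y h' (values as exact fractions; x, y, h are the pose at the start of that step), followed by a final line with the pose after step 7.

0 15/13 15/4 -135/104 -255/104 6 0 N
1 60/17 12 -72/17 -132/17 6 -1 E
2 30 6/5 72/5 -78/5 5 -1 S
3 60/37 60/61 720/2257 -2940/2257 5 0 W
4 15/13 15/4 -135/104 -255/104 6 0 N
5 60/17 12 -72/17 -132/17 6 -1 E
6 30 6/5 72/5 -78/5 5 -1 S
7 60/37 60/61 720/2257 -2940/2257 5 0 W
final 6 0 N

n=0: pose=(6,0,N); sL=15/13, sR=15/4; mL=-135/104, mR=-255/104; mL+mR=-15/4 → advance -1; mR−mL=-15/13 → turn -1·90°
n=1: pose=(6,-1,E); sL=60/17, sR=12; mL=-72/17, mR=-132/17; mL+mR=-12 → advance -1; mR−mL=-60/17 → turn -1·90°
n=2: pose=(5,-1,S); sL=30, sR=6/5; mL=72/5, mR=-78/5; mL+mR=-6/5 → advance -1; mR−mL=-30 → turn -1·90°
n=3: pose=(5,0,W); sL=60/37, sR=60/61; mL=720/2257, mR=-2940/2257; mL+mR=-60/61 → advance -1; mR−mL=-60/37 → turn -1·90°
n=4: pose=(6,0,N); sL=15/13, sR=15/4; mL=-135/104, mR=-255/104; mL+mR=-15/4 → advance -1; mR−mL=-15/13 → turn -1·90°
n=5: pose=(6,-1,E); sL=60/17, sR=12; mL=-72/17, mR=-132/17; mL+mR=-12 → advance -1; mR−mL=-60/17 → turn -1·90°
n=6: pose=(5,-1,S); sL=30, sR=6/5; mL=72/5, mR=-78/5; mL+mR=-6/5 → advance -1; mR−mL=-30 → turn -1·90°
n=7: pose=(5,0,W); sL=60/37, sR=60/61; mL=720/2257, mR=-2940/2257; mL+mR=-60/61 → advance -1; mR−mL=-60/37 → turn -1·90°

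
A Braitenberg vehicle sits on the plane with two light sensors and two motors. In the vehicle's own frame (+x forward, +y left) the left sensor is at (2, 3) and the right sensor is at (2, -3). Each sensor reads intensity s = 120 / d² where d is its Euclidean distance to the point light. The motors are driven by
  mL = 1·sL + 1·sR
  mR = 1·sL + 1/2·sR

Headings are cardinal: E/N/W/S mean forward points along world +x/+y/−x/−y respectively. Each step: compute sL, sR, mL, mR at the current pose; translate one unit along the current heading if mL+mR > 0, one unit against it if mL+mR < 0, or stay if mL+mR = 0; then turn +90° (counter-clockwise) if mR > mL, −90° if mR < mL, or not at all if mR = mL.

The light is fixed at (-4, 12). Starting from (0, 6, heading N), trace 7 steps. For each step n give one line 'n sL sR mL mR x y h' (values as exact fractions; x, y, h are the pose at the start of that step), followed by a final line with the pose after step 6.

n=0: pose=(0,6,N); sL=120/17, sR=24/13; mL=1968/221, mR=1764/221; mL+mR=3732/221 → advance +1; mR−mL=-12/13 → turn -1·90°
n=1: pose=(0,7,E); sL=3, sR=6/5; mL=21/5, mR=18/5; mL+mR=39/5 → advance +1; mR−mL=-3/5 → turn -1·90°
n=2: pose=(1,7,S); sL=120/113, sR=120/53; mL=19920/5989, mR=13140/5989; mL+mR=33060/5989 → advance +1; mR−mL=-60/53 → turn -1·90°
n=3: pose=(1,6,W); sL=4/3, sR=20/3; mL=8, mR=14/3; mL+mR=38/3 → advance +1; mR−mL=-10/3 → turn -1·90°
n=4: pose=(0,6,N); sL=120/17, sR=24/13; mL=1968/221, mR=1764/221; mL+mR=3732/221 → advance +1; mR−mL=-12/13 → turn -1·90°
n=5: pose=(0,7,E); sL=3, sR=6/5; mL=21/5, mR=18/5; mL+mR=39/5 → advance +1; mR−mL=-3/5 → turn -1·90°
n=6: pose=(1,7,S); sL=120/113, sR=120/53; mL=19920/5989, mR=13140/5989; mL+mR=33060/5989 → advance +1; mR−mL=-60/53 → turn -1·90°

0 120/17 24/13 1968/221 1764/221 0 6 N
1 3 6/5 21/5 18/5 0 7 E
2 120/113 120/53 19920/5989 13140/5989 1 7 S
3 4/3 20/3 8 14/3 1 6 W
4 120/17 24/13 1968/221 1764/221 0 6 N
5 3 6/5 21/5 18/5 0 7 E
6 120/113 120/53 19920/5989 13140/5989 1 7 S
final 1 6 W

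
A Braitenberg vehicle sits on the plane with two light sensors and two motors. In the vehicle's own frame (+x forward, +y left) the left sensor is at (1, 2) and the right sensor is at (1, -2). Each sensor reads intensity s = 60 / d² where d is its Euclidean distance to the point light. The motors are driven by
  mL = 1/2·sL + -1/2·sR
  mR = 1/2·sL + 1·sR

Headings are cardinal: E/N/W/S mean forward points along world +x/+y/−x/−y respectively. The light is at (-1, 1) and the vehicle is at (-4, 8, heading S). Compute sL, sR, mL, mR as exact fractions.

left sensor world pos  = (-2, 7); dL² = 37
right sensor world pos = (-6, 7); dR² = 61
sL = 60/37 = 60/37
sR = 60/61 = 60/61
mL = 1/2·sL + -1/2·sR = 720/2257
mR = 1/2·sL + 1·sR = 4050/2257

60/37 60/61 720/2257 4050/2257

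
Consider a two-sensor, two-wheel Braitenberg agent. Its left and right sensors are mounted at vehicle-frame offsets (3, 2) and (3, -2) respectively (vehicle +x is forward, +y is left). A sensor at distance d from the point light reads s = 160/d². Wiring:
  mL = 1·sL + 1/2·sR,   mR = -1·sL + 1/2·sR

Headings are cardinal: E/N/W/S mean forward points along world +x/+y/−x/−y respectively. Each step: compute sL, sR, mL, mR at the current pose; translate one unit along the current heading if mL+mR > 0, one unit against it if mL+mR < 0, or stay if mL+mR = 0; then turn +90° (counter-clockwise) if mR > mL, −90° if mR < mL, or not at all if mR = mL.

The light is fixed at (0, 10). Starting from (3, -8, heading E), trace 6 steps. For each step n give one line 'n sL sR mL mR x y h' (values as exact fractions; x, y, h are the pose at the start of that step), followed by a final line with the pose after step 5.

0 40/73 40/109 5820/7957 -2900/7957 3 -8 E
1 160/477 32/89 21872/42453 -6608/42453 4 -8 S
2 80/221 16/29 4088/6409 -552/6409 4 -9 W
3 160/257 160/281 65520/72217 -24400/72217 3 -9 N
4 40/73 40/109 5820/7957 -2900/7957 3 -8 E
5 160/477 32/89 21872/42453 -6608/42453 4 -8 S
final 4 -9 W

n=0: pose=(3,-8,E); sL=40/73, sR=40/109; mL=5820/7957, mR=-2900/7957; mL+mR=40/109 → advance +1; mR−mL=-80/73 → turn -1·90°
n=1: pose=(4,-8,S); sL=160/477, sR=32/89; mL=21872/42453, mR=-6608/42453; mL+mR=32/89 → advance +1; mR−mL=-320/477 → turn -1·90°
n=2: pose=(4,-9,W); sL=80/221, sR=16/29; mL=4088/6409, mR=-552/6409; mL+mR=16/29 → advance +1; mR−mL=-160/221 → turn -1·90°
n=3: pose=(3,-9,N); sL=160/257, sR=160/281; mL=65520/72217, mR=-24400/72217; mL+mR=160/281 → advance +1; mR−mL=-320/257 → turn -1·90°
n=4: pose=(3,-8,E); sL=40/73, sR=40/109; mL=5820/7957, mR=-2900/7957; mL+mR=40/109 → advance +1; mR−mL=-80/73 → turn -1·90°
n=5: pose=(4,-8,S); sL=160/477, sR=32/89; mL=21872/42453, mR=-6608/42453; mL+mR=32/89 → advance +1; mR−mL=-320/477 → turn -1·90°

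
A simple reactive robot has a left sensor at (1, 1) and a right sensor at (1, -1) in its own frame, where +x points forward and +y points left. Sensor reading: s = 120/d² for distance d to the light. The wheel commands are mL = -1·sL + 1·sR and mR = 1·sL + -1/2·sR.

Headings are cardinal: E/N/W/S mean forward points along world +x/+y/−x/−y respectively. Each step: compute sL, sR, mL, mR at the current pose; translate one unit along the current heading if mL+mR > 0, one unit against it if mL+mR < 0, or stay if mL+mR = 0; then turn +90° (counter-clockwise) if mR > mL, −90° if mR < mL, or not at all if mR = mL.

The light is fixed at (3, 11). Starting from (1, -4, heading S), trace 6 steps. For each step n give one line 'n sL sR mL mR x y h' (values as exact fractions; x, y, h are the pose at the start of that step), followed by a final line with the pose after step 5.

0 120/257 24/53 -192/13621 3276/13621 1 -4 S
1 60/113 12/29 -384/3277 1062/3277 1 -5 E
2 120/229 8/15 32/3435 884/3435 2 -5 N
3 6/13 3/5 9/65 21/130 2 -4 W
4 120/257 24/53 -192/13621 3276/13621 1 -4 S
5 60/113 12/29 -384/3277 1062/3277 1 -5 E
final 2 -5 N

n=0: pose=(1,-4,S); sL=120/257, sR=24/53; mL=-192/13621, mR=3276/13621; mL+mR=12/53 → advance +1; mR−mL=3468/13621 → turn +1·90°
n=1: pose=(1,-5,E); sL=60/113, sR=12/29; mL=-384/3277, mR=1062/3277; mL+mR=6/29 → advance +1; mR−mL=1446/3277 → turn +1·90°
n=2: pose=(2,-5,N); sL=120/229, sR=8/15; mL=32/3435, mR=884/3435; mL+mR=4/15 → advance +1; mR−mL=284/1145 → turn +1·90°
n=3: pose=(2,-4,W); sL=6/13, sR=3/5; mL=9/65, mR=21/130; mL+mR=3/10 → advance +1; mR−mL=3/130 → turn +1·90°
n=4: pose=(1,-4,S); sL=120/257, sR=24/53; mL=-192/13621, mR=3276/13621; mL+mR=12/53 → advance +1; mR−mL=3468/13621 → turn +1·90°
n=5: pose=(1,-5,E); sL=60/113, sR=12/29; mL=-384/3277, mR=1062/3277; mL+mR=6/29 → advance +1; mR−mL=1446/3277 → turn +1·90°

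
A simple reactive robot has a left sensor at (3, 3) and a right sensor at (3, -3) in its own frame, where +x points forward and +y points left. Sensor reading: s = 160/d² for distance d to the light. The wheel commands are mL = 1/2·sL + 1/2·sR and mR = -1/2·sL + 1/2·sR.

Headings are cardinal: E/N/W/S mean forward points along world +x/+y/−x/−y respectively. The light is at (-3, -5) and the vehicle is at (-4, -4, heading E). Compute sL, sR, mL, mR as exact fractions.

left sensor world pos  = (-1, -1); dL² = 20
right sensor world pos = (-1, -7); dR² = 8
sL = 160/20 = 8
sR = 160/8 = 20
mL = 1/2·sL + 1/2·sR = 14
mR = -1/2·sL + 1/2·sR = 6

8 20 14 6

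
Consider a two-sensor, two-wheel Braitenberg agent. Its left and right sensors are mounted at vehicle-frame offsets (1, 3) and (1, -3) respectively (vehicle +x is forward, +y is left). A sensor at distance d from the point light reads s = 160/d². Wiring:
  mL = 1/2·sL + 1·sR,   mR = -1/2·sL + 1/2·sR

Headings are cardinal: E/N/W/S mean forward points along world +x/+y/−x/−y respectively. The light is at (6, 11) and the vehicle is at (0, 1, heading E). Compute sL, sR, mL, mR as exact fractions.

left sensor world pos  = (1, 4); dL² = 74
right sensor world pos = (1, -2); dR² = 194
sL = 160/74 = 80/37
sR = 160/194 = 80/97
mL = 1/2·sL + 1·sR = 6840/3589
mR = -1/2·sL + 1/2·sR = -2400/3589

80/37 80/97 6840/3589 -2400/3589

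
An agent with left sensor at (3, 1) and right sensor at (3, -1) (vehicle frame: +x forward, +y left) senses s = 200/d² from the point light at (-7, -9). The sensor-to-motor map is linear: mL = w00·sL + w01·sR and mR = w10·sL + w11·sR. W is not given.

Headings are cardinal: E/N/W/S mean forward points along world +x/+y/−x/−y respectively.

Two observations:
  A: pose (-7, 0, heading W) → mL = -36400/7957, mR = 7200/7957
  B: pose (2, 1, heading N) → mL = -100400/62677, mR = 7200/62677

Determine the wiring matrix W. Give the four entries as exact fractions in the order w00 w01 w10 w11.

-1 -1 1 -1

obs A: pose=(-7,0,W) → sL=200/73, sR=200/109, mL=-36400/7957, mR=7200/7957
obs B: pose=(2,1,N) → sL=200/233, sR=200/269, mL=-100400/62677, mR=7200/62677
sensor matrix S = [[200/73, 200/109], [200/233, 200/269]]; det S = 230400000/498720889
solve [mL_A; mL_B] = S·[w00; w01] and [mR_A; mR_B] = S·[w10; w11]:
  w00 = -1, w01 = -1, w10 = 1, w11 = -1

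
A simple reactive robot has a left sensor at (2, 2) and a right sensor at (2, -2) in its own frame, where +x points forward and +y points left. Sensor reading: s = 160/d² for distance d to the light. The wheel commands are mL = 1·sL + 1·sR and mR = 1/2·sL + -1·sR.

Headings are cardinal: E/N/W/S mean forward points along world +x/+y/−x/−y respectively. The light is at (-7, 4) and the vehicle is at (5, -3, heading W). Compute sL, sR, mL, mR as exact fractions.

left sensor world pos  = (3, -5); dL² = 181
right sensor world pos = (3, -1); dR² = 125
sL = 160/181 = 160/181
sR = 160/125 = 32/25
mL = 1·sL + 1·sR = 9792/4525
mR = 1/2·sL + -1·sR = -3792/4525

160/181 32/25 9792/4525 -3792/4525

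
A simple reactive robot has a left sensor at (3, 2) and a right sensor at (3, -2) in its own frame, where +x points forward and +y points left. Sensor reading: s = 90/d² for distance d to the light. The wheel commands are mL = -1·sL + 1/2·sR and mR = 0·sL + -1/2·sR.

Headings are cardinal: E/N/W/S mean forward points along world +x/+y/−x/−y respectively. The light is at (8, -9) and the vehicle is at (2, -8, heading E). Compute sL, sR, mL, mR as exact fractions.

left sensor world pos  = (5, -6); dL² = 18
right sensor world pos = (5, -10); dR² = 10
sL = 90/18 = 5
sR = 90/10 = 9
mL = -1·sL + 1/2·sR = -1/2
mR = 0·sL + -1/2·sR = -9/2

5 9 -1/2 -9/2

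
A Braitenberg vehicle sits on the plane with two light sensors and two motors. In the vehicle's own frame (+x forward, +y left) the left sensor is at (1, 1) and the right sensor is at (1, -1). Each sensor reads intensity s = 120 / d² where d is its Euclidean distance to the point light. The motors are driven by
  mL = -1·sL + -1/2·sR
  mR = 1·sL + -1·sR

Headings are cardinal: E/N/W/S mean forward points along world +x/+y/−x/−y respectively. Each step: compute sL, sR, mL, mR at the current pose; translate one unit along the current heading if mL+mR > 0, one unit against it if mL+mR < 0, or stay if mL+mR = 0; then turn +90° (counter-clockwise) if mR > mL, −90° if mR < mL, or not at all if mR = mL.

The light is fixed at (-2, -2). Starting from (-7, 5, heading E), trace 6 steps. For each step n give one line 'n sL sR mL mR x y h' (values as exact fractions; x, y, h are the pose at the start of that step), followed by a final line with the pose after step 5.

n=0: pose=(-7,5,E); sL=3/2, sR=30/13; mL=-69/26, mR=-21/26; mL+mR=-45/13 → advance -1; mR−mL=24/13 → turn +1·90°
n=1: pose=(-8,5,N); sL=120/113, sR=120/89; mL=-17460/10057, mR=-2880/10057; mL+mR=-180/89 → advance -1; mR−mL=14580/10057 → turn +1·90°
n=2: pose=(-8,4,W); sL=60/37, sR=60/49; mL=-4050/1813, mR=720/1813; mL+mR=-90/49 → advance -1; mR−mL=4770/1813 → turn +1·90°
n=3: pose=(-7,4,S); sL=120/41, sR=120/61; mL=-9780/2501, mR=2400/2501; mL+mR=-180/61 → advance -1; mR−mL=12180/2501 → turn +1·90°
n=4: pose=(-7,5,E); sL=3/2, sR=30/13; mL=-69/26, mR=-21/26; mL+mR=-45/13 → advance -1; mR−mL=24/13 → turn +1·90°
n=5: pose=(-8,5,N); sL=120/113, sR=120/89; mL=-17460/10057, mR=-2880/10057; mL+mR=-180/89 → advance -1; mR−mL=14580/10057 → turn +1·90°

0 3/2 30/13 -69/26 -21/26 -7 5 E
1 120/113 120/89 -17460/10057 -2880/10057 -8 5 N
2 60/37 60/49 -4050/1813 720/1813 -8 4 W
3 120/41 120/61 -9780/2501 2400/2501 -7 4 S
4 3/2 30/13 -69/26 -21/26 -7 5 E
5 120/113 120/89 -17460/10057 -2880/10057 -8 5 N
final -8 4 W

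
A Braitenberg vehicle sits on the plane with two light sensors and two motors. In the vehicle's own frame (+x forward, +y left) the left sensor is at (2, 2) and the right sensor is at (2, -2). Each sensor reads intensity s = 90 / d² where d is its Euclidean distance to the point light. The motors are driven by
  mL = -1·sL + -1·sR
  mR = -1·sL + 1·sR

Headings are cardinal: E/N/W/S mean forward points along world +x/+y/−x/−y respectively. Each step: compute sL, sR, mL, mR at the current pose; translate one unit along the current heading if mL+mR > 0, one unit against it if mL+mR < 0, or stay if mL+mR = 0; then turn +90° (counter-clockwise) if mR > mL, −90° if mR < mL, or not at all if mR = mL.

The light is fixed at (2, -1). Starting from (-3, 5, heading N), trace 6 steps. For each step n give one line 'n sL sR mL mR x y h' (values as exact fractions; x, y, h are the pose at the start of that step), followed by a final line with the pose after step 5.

n=0: pose=(-3,5,N); sL=90/113, sR=90/73; mL=-16740/8249, mR=3600/8249; mL+mR=-180/113 → advance -1; mR−mL=180/73 → turn +1·90°
n=1: pose=(-3,4,W); sL=45/29, sR=45/49; mL=-3510/1421, mR=-900/1421; mL+mR=-90/29 → advance -1; mR−mL=90/49 → turn +1·90°
n=2: pose=(-2,4,S); sL=90/13, sR=2; mL=-116/13, mR=-64/13; mL+mR=-180/13 → advance -1; mR−mL=4 → turn +1·90°
n=3: pose=(-2,5,E); sL=45/34, sR=9/2; mL=-99/17, mR=54/17; mL+mR=-45/17 → advance -1; mR−mL=9 → turn +1·90°
n=4: pose=(-3,5,N); sL=90/113, sR=90/73; mL=-16740/8249, mR=3600/8249; mL+mR=-180/113 → advance -1; mR−mL=180/73 → turn +1·90°
n=5: pose=(-3,4,W); sL=45/29, sR=45/49; mL=-3510/1421, mR=-900/1421; mL+mR=-90/29 → advance -1; mR−mL=90/49 → turn +1·90°

0 90/113 90/73 -16740/8249 3600/8249 -3 5 N
1 45/29 45/49 -3510/1421 -900/1421 -3 4 W
2 90/13 2 -116/13 -64/13 -2 4 S
3 45/34 9/2 -99/17 54/17 -2 5 E
4 90/113 90/73 -16740/8249 3600/8249 -3 5 N
5 45/29 45/49 -3510/1421 -900/1421 -3 4 W
final -2 4 S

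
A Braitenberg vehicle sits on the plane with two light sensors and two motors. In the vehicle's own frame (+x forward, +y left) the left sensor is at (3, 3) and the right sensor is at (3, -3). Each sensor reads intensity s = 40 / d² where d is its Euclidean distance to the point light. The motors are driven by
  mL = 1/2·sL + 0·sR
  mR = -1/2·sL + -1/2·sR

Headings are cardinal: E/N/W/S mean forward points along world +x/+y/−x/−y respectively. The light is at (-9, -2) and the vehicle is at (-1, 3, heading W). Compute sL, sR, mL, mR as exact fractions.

left sensor world pos  = (-4, 0); dL² = 29
right sensor world pos = (-4, 6); dR² = 89
sL = 40/29 = 40/29
sR = 40/89 = 40/89
mL = 1/2·sL + 0·sR = 20/29
mR = -1/2·sL + -1/2·sR = -2360/2581

40/29 40/89 20/29 -2360/2581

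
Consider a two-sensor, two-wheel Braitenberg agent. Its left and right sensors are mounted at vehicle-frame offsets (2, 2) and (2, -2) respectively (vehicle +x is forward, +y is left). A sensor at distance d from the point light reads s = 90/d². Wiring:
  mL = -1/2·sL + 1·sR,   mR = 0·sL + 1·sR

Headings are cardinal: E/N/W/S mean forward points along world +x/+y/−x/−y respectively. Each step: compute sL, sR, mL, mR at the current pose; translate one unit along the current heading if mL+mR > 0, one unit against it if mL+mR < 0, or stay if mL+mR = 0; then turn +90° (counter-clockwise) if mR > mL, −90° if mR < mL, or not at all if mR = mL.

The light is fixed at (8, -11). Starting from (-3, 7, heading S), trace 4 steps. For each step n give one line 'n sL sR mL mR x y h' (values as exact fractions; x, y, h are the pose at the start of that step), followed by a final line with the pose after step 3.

n=0: pose=(-3,7,S); sL=90/337, sR=18/85; mL=2241/28645, mR=18/85; mL+mR=8307/28645 → advance +1; mR−mL=45/337 → turn +1·90°
n=1: pose=(-3,6,E); sL=45/221, sR=5/17; mL=5/26, mR=5/17; mL+mR=215/442 → advance +1; mR−mL=45/442 → turn +1·90°
n=2: pose=(-2,6,N); sL=18/101, sR=18/85; mL=1053/8585, mR=18/85; mL+mR=2871/8585 → advance +1; mR−mL=9/101 → turn +1·90°
n=3: pose=(-2,7,W); sL=9/40, sR=45/272; mL=9/170, mR=45/272; mL+mR=297/1360 → advance +1; mR−mL=9/80 → turn +1·90°

0 90/337 18/85 2241/28645 18/85 -3 7 S
1 45/221 5/17 5/26 5/17 -3 6 E
2 18/101 18/85 1053/8585 18/85 -2 6 N
3 9/40 45/272 9/170 45/272 -2 7 W
final -3 7 S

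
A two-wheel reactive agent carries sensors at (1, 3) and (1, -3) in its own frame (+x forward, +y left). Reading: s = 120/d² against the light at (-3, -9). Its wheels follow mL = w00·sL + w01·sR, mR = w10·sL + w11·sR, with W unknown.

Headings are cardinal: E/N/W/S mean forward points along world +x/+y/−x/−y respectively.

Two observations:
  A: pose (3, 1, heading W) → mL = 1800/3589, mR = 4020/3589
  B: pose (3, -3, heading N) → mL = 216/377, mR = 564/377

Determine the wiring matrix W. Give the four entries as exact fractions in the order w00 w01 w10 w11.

obs A: pose=(3,1,W) → sL=60/37, sR=60/97, mL=1800/3589, mR=4020/3589
obs B: pose=(3,-3,N) → sL=60/29, sR=12/13, mL=216/377, mR=564/377
sensor matrix S = [[60/37, 60/97], [60/29, 12/13]]; det S = 293760/1353053
solve [mL_A; mL_B] = S·[w00; w01] and [mR_A; mR_B] = S·[w10; w11]:
  w00 = 1/2, w01 = -1/2, w10 = 1/2, w11 = 1/2

1/2 -1/2 1/2 1/2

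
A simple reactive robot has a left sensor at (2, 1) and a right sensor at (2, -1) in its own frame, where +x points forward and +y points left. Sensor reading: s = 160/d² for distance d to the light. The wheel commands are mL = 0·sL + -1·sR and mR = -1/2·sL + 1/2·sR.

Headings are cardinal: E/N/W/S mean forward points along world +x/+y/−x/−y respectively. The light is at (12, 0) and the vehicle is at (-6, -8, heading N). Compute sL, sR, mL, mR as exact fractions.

160/397 32/65 -32/65 1152/25805

left sensor world pos  = (-7, -6); dL² = 397
right sensor world pos = (-5, -6); dR² = 325
sL = 160/397 = 160/397
sR = 160/325 = 32/65
mL = 0·sL + -1·sR = -32/65
mR = -1/2·sL + 1/2·sR = 1152/25805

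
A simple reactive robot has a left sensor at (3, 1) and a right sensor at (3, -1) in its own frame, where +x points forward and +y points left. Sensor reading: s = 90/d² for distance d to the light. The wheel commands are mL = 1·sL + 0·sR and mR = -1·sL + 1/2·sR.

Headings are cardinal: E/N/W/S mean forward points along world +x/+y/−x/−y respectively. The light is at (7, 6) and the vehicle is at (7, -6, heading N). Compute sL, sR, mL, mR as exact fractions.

left sensor world pos  = (6, -3); dL² = 82
right sensor world pos = (8, -3); dR² = 82
sL = 90/82 = 45/41
sR = 90/82 = 45/41
mL = 1·sL + 0·sR = 45/41
mR = -1·sL + 1/2·sR = -45/82

45/41 45/41 45/41 -45/82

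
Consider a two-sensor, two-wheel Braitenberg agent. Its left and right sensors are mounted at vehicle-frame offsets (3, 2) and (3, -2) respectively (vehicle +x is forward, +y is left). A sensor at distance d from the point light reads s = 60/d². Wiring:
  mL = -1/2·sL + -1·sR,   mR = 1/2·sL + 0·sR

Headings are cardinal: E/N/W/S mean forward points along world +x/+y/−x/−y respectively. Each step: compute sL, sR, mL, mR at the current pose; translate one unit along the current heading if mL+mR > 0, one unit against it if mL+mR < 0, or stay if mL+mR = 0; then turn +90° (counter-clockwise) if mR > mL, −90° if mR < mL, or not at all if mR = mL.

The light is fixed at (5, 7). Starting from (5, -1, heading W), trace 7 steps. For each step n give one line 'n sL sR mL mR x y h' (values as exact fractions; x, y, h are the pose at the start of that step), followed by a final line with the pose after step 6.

0 60/109 4/3 -526/327 30/109 5 -1 W
1 6/13 30/61 -573/793 3/13 6 -1 S
2 60/41 60/97 -5370/3977 30/41 6 0 E
3 3 3 -9/2 3/2 5 0 N
4 60/109 4/3 -526/327 30/109 5 -1 W
5 6/13 30/61 -573/793 3/13 6 -1 S
6 60/41 60/97 -5370/3977 30/41 6 0 E
final 5 0 N

n=0: pose=(5,-1,W); sL=60/109, sR=4/3; mL=-526/327, mR=30/109; mL+mR=-4/3 → advance -1; mR−mL=616/327 → turn +1·90°
n=1: pose=(6,-1,S); sL=6/13, sR=30/61; mL=-573/793, mR=3/13; mL+mR=-30/61 → advance -1; mR−mL=756/793 → turn +1·90°
n=2: pose=(6,0,E); sL=60/41, sR=60/97; mL=-5370/3977, mR=30/41; mL+mR=-60/97 → advance -1; mR−mL=8280/3977 → turn +1·90°
n=3: pose=(5,0,N); sL=3, sR=3; mL=-9/2, mR=3/2; mL+mR=-3 → advance -1; mR−mL=6 → turn +1·90°
n=4: pose=(5,-1,W); sL=60/109, sR=4/3; mL=-526/327, mR=30/109; mL+mR=-4/3 → advance -1; mR−mL=616/327 → turn +1·90°
n=5: pose=(6,-1,S); sL=6/13, sR=30/61; mL=-573/793, mR=3/13; mL+mR=-30/61 → advance -1; mR−mL=756/793 → turn +1·90°
n=6: pose=(6,0,E); sL=60/41, sR=60/97; mL=-5370/3977, mR=30/41; mL+mR=-60/97 → advance -1; mR−mL=8280/3977 → turn +1·90°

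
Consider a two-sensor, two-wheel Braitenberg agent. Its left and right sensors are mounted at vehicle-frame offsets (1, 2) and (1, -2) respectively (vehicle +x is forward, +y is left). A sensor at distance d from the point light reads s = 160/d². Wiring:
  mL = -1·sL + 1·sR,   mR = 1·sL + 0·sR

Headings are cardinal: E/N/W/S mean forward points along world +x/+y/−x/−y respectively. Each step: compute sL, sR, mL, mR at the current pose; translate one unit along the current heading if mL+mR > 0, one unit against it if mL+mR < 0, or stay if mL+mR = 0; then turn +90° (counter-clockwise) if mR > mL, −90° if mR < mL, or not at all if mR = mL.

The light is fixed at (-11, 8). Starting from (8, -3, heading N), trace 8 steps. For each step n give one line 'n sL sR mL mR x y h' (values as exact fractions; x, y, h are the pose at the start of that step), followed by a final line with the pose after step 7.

n=0: pose=(8,-3,N); sL=160/389, sR=160/541; mL=-24320/210449, mR=160/389; mL+mR=160/541 → advance +1; mR−mL=110880/210449 → turn +1·90°
n=1: pose=(8,-2,W); sL=40/117, sR=40/97; mL=800/11349, mR=40/117; mL+mR=40/97 → advance +1; mR−mL=3080/11349 → turn +1·90°
n=2: pose=(7,-2,S); sL=160/521, sR=160/377; mL=23040/196417, mR=160/521; mL+mR=160/377 → advance +1; mR−mL=37280/196417 → turn +1·90°
n=3: pose=(7,-3,E); sL=80/221, sR=16/53; mL=-704/11713, mR=80/221; mL+mR=16/53 → advance +1; mR−mL=4944/11713 → turn +1·90°
n=4: pose=(8,-3,N); sL=160/389, sR=160/541; mL=-24320/210449, mR=160/389; mL+mR=160/541 → advance +1; mR−mL=110880/210449 → turn +1·90°
n=5: pose=(8,-2,W); sL=40/117, sR=40/97; mL=800/11349, mR=40/117; mL+mR=40/97 → advance +1; mR−mL=3080/11349 → turn +1·90°
n=6: pose=(7,-2,S); sL=160/521, sR=160/377; mL=23040/196417, mR=160/521; mL+mR=160/377 → advance +1; mR−mL=37280/196417 → turn +1·90°
n=7: pose=(7,-3,E); sL=80/221, sR=16/53; mL=-704/11713, mR=80/221; mL+mR=16/53 → advance +1; mR−mL=4944/11713 → turn +1·90°

0 160/389 160/541 -24320/210449 160/389 8 -3 N
1 40/117 40/97 800/11349 40/117 8 -2 W
2 160/521 160/377 23040/196417 160/521 7 -2 S
3 80/221 16/53 -704/11713 80/221 7 -3 E
4 160/389 160/541 -24320/210449 160/389 8 -3 N
5 40/117 40/97 800/11349 40/117 8 -2 W
6 160/521 160/377 23040/196417 160/521 7 -2 S
7 80/221 16/53 -704/11713 80/221 7 -3 E
final 8 -3 N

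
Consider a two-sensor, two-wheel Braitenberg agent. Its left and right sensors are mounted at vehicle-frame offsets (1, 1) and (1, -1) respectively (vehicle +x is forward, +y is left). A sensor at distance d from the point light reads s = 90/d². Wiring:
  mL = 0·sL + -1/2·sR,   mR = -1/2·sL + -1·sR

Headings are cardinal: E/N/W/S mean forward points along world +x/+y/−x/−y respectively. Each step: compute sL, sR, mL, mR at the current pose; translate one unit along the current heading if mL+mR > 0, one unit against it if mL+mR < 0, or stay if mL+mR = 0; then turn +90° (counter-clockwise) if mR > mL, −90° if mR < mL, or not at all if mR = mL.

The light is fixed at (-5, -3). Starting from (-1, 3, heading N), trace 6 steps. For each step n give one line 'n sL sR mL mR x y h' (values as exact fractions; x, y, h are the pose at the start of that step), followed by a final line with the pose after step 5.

0 45/29 45/37 -45/74 -4275/2146 -1 3 N
1 90/61 90/41 -45/41 -7335/2501 -1 2 E
2 45/16 9/2 -9/4 -189/32 -2 2 S
3 90/29 90/53 -45/53 -4995/1537 -2 3 W
4 45/29 45/37 -45/74 -4275/2146 -1 3 N
5 90/61 90/41 -45/41 -7335/2501 -1 2 E
final -2 2 S

n=0: pose=(-1,3,N); sL=45/29, sR=45/37; mL=-45/74, mR=-4275/2146; mL+mR=-2790/1073 → advance -1; mR−mL=-1485/1073 → turn -1·90°
n=1: pose=(-1,2,E); sL=90/61, sR=90/41; mL=-45/41, mR=-7335/2501; mL+mR=-10080/2501 → advance -1; mR−mL=-4590/2501 → turn -1·90°
n=2: pose=(-2,2,S); sL=45/16, sR=9/2; mL=-9/4, mR=-189/32; mL+mR=-261/32 → advance -1; mR−mL=-117/32 → turn -1·90°
n=3: pose=(-2,3,W); sL=90/29, sR=90/53; mL=-45/53, mR=-4995/1537; mL+mR=-6300/1537 → advance -1; mR−mL=-3690/1537 → turn -1·90°
n=4: pose=(-1,3,N); sL=45/29, sR=45/37; mL=-45/74, mR=-4275/2146; mL+mR=-2790/1073 → advance -1; mR−mL=-1485/1073 → turn -1·90°
n=5: pose=(-1,2,E); sL=90/61, sR=90/41; mL=-45/41, mR=-7335/2501; mL+mR=-10080/2501 → advance -1; mR−mL=-4590/2501 → turn -1·90°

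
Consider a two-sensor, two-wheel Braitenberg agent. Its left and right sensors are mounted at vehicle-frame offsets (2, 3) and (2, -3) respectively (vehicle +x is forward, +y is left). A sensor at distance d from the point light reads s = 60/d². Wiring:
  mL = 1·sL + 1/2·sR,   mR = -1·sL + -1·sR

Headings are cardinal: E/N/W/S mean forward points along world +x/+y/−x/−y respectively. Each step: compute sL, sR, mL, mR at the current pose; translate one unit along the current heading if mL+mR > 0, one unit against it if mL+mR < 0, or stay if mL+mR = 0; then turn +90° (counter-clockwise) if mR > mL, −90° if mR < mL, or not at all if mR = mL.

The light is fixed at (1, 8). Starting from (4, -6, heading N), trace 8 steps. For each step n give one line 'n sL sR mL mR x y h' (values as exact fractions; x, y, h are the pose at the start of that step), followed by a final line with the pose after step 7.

0 5/12 1/3 7/12 -3/4 4 -6 N
1 60/169 60/349 26010/58981 -31080/58981 4 -7 E
2 30/157 6/29 1341/4553 -1812/4553 3 -7 S
3 60/289 60/121 15930/34969 -24600/34969 3 -6 W
4 5/12 1/3 7/12 -3/4 4 -6 N
5 60/169 60/349 26010/58981 -31080/58981 4 -7 E
6 30/157 6/29 1341/4553 -1812/4553 3 -7 S
7 60/289 60/121 15930/34969 -24600/34969 3 -6 W
final 4 -6 N

n=0: pose=(4,-6,N); sL=5/12, sR=1/3; mL=7/12, mR=-3/4; mL+mR=-1/6 → advance -1; mR−mL=-4/3 → turn -1·90°
n=1: pose=(4,-7,E); sL=60/169, sR=60/349; mL=26010/58981, mR=-31080/58981; mL+mR=-30/349 → advance -1; mR−mL=-57090/58981 → turn -1·90°
n=2: pose=(3,-7,S); sL=30/157, sR=6/29; mL=1341/4553, mR=-1812/4553; mL+mR=-3/29 → advance -1; mR−mL=-3153/4553 → turn -1·90°
n=3: pose=(3,-6,W); sL=60/289, sR=60/121; mL=15930/34969, mR=-24600/34969; mL+mR=-30/121 → advance -1; mR−mL=-40530/34969 → turn -1·90°
n=4: pose=(4,-6,N); sL=5/12, sR=1/3; mL=7/12, mR=-3/4; mL+mR=-1/6 → advance -1; mR−mL=-4/3 → turn -1·90°
n=5: pose=(4,-7,E); sL=60/169, sR=60/349; mL=26010/58981, mR=-31080/58981; mL+mR=-30/349 → advance -1; mR−mL=-57090/58981 → turn -1·90°
n=6: pose=(3,-7,S); sL=30/157, sR=6/29; mL=1341/4553, mR=-1812/4553; mL+mR=-3/29 → advance -1; mR−mL=-3153/4553 → turn -1·90°
n=7: pose=(3,-6,W); sL=60/289, sR=60/121; mL=15930/34969, mR=-24600/34969; mL+mR=-30/121 → advance -1; mR−mL=-40530/34969 → turn -1·90°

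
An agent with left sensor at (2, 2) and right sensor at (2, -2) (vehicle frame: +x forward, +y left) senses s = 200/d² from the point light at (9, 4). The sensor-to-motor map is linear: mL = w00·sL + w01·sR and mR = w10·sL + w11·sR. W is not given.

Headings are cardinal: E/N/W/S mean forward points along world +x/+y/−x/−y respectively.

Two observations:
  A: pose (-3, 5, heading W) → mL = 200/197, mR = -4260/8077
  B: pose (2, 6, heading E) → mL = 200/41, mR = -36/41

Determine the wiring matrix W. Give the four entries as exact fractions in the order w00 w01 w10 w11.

obs A: pose=(-3,5,W) → sL=200/197, sR=40/41, mL=200/197, mR=-4260/8077
obs B: pose=(2,6,E) → sL=200/41, sR=8, mL=200/41, mR=-36/41
sensor matrix S = [[200/197, 40/41], [200/41, 8]]; det S = 1113600/331157
solve [mL_A; mL_B] = S·[w00; w01] and [mR_A; mR_B] = S·[w10; w11]:
  w00 = 1, w01 = 0, w10 = -1, w11 = 1/2

1 0 -1 1/2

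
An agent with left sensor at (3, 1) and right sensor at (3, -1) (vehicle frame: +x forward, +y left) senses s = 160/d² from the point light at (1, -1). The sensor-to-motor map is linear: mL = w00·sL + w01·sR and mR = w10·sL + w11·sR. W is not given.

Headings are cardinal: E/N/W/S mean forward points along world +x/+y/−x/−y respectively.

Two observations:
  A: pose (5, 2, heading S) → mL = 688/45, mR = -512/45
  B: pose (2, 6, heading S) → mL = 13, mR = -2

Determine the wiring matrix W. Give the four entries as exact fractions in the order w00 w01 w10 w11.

obs A: pose=(5,2,S) → sL=32/5, sR=160/9, mL=688/45, mR=-512/45
obs B: pose=(2,6,S) → sL=8, sR=10, mL=13, mR=-2
sensor matrix S = [[32/5, 160/9], [8, 10]]; det S = -704/9
solve [mL_A; mL_B] = S·[w00; w01] and [mR_A; mR_B] = S·[w10; w11]:
  w00 = 1, w01 = 1/2, w10 = 1, w11 = -1

1 1/2 1 -1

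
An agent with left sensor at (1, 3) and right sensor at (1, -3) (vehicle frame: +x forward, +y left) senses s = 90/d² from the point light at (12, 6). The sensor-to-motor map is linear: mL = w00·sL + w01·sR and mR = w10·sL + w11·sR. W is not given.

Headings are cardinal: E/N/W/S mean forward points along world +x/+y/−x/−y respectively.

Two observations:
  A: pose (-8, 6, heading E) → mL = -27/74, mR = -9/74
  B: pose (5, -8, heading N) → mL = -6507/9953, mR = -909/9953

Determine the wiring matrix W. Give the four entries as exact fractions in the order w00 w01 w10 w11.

-1/2 -1 -1 1/2

obs A: pose=(-8,6,E) → sL=9/37, sR=9/37, mL=-27/74, mR=-9/74
obs B: pose=(5,-8,N) → sL=90/269, sR=18/37, mL=-6507/9953, mR=-909/9953
sensor matrix S = [[9/37, 9/37], [90/269, 18/37]]; det S = 13608/368261
solve [mL_A; mL_B] = S·[w00; w01] and [mR_A; mR_B] = S·[w10; w11]:
  w00 = -1/2, w01 = -1, w10 = -1, w11 = 1/2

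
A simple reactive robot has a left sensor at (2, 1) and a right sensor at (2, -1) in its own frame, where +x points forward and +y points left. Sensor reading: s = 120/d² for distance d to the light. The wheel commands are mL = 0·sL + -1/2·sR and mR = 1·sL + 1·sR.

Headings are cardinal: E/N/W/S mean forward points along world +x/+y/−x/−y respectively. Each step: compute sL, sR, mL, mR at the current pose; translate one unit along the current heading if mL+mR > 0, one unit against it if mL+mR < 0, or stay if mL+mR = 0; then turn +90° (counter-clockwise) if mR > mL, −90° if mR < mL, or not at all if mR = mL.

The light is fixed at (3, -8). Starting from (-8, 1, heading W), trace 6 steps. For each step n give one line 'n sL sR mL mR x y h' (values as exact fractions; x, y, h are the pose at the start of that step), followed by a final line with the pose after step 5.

n=0: pose=(-8,1,W); sL=120/233, sR=120/269; mL=-60/269, mR=60240/62677; mL+mR=46260/62677 → advance +1; mR−mL=74220/62677 → turn +1·90°
n=1: pose=(-9,1,S); sL=12/17, sR=60/109; mL=-30/109, mR=2328/1853; mL+mR=1818/1853 → advance +1; mR−mL=2838/1853 → turn +1·90°
n=2: pose=(-9,0,E); sL=120/181, sR=120/149; mL=-60/149, mR=39600/26969; mL+mR=28740/26969 → advance +1; mR−mL=50460/26969 → turn +1·90°
n=3: pose=(-8,0,N); sL=30/61, sR=3/5; mL=-3/10, mR=333/305; mL+mR=483/610 → advance +1; mR−mL=849/610 → turn +1·90°
n=4: pose=(-8,1,W); sL=120/233, sR=120/269; mL=-60/269, mR=60240/62677; mL+mR=46260/62677 → advance +1; mR−mL=74220/62677 → turn +1·90°
n=5: pose=(-9,1,S); sL=12/17, sR=60/109; mL=-30/109, mR=2328/1853; mL+mR=1818/1853 → advance +1; mR−mL=2838/1853 → turn +1·90°

0 120/233 120/269 -60/269 60240/62677 -8 1 W
1 12/17 60/109 -30/109 2328/1853 -9 1 S
2 120/181 120/149 -60/149 39600/26969 -9 0 E
3 30/61 3/5 -3/10 333/305 -8 0 N
4 120/233 120/269 -60/269 60240/62677 -8 1 W
5 12/17 60/109 -30/109 2328/1853 -9 1 S
final -9 0 E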